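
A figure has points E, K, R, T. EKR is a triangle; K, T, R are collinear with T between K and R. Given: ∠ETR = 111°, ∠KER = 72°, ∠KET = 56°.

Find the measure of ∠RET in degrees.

1. ∠ETK = 69°  [linear pair at T on KR]
2. ∠EKT = 55°  [△EKT]
3. ∠EKR = 55°  [T on ray KR]
4. ∠ERK = 53°  [△EKR]
5. ∠ERT = 53°  [T on ray RK]
6. ∠RET = 16°  [△ETR]

∠RET = 16°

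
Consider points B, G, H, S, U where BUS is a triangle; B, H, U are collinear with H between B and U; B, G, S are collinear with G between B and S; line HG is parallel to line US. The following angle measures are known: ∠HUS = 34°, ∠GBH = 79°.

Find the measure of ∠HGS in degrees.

1. ∠BUS = 34°  [H on ray UB]
2. ∠SBU = 79°  [H on BU, G on BS]
3. ∠BSU = 67°  [△BUS]
4. ∠BGH = 67°  [HG∥US, corresponding at G]
5. ∠HGS = 113°  [linear pair at G on BS]

∠HGS = 113°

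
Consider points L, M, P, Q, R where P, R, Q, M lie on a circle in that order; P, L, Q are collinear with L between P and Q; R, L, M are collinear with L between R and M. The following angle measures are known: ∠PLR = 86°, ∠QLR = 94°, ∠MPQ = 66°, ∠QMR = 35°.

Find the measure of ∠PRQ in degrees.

∠PRQ = 125°

1. ∠MRQ = 66°  [same arc QM]
2. ∠QPR = 35°  [same arc RQ]
3. ∠PQR = 20°  [△RLQ]
4. ∠PRQ = 125°  [△PRQ]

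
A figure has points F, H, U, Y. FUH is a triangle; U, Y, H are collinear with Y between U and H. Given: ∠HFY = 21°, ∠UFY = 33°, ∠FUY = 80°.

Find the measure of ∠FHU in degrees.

1. ∠FYU = 67°  [△FUY]
2. ∠FYH = 113°  [linear pair at Y on UH]
3. ∠FHY = 46°  [△FYH]
4. ∠FHU = 46°  [Y on ray HU]

∠FHU = 46°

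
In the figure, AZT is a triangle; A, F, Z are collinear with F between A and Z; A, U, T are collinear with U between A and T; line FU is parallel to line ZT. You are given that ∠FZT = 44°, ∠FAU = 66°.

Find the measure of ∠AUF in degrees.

∠AUF = 70°

1. ∠AZT = 44°  [F on ray ZA]
2. ∠TAZ = 66°  [F on AZ, U on AT]
3. ∠ATZ = 70°  [△AZT]
4. ∠AUF = 70°  [FU∥ZT, corresponding at U]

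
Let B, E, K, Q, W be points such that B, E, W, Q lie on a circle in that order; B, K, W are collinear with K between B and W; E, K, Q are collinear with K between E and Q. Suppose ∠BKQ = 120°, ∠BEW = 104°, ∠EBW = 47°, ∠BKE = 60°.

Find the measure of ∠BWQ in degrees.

1. ∠QKW = 60°  [linear pair at K on BW]
2. ∠EQW = 47°  [same arc EW]
3. ∠BWQ = 73°  [△WKQ]

∠BWQ = 73°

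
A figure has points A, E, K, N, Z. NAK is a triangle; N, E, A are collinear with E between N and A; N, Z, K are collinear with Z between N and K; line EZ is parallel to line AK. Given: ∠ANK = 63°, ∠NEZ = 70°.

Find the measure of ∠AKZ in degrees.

∠AKZ = 47°

1. ∠ENZ = 63°  [E on NA, Z on NK]
2. ∠EZN = 47°  [△NEZ]
3. ∠EZK = 133°  [linear pair at Z on NK]
4. ∠AKZ = 47°  [EZ∥AK, co-interior at K–Z]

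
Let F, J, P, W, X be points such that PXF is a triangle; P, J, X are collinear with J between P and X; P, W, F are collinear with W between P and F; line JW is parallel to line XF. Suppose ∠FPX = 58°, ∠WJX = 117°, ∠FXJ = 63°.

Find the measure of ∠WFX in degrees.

1. ∠FXP = 63°  [J on ray XP]
2. ∠PFX = 59°  [△PXF]
3. ∠WFX = 59°  [W on ray FP]

∠WFX = 59°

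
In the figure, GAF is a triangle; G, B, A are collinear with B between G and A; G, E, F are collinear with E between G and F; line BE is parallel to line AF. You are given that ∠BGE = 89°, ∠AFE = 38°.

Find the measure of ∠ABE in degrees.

∠ABE = 127°

1. ∠AGF = 89°  [B on GA, E on GF]
2. ∠AFG = 38°  [E on ray FG]
3. ∠FAG = 53°  [△GAF]
4. ∠EBG = 53°  [BE∥AF, corresponding at B]
5. ∠ABE = 127°  [linear pair at B on GA]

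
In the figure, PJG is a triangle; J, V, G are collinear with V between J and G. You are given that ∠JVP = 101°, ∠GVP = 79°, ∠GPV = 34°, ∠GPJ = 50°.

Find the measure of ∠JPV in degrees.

∠JPV = 16°

1. ∠PGV = 67°  [△PVG]
2. ∠JGP = 67°  [V on ray GJ]
3. ∠GJP = 63°  [△PJG]
4. ∠PJV = 63°  [V on ray JG]
5. ∠JPV = 16°  [△PJV]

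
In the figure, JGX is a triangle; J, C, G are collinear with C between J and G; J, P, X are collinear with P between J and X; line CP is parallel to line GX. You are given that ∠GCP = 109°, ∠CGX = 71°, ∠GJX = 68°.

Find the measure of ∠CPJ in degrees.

1. ∠JCP = 71°  [linear pair at C on JG]
2. ∠CJP = 68°  [C on JG, P on JX]
3. ∠CPJ = 41°  [△JCP]

∠CPJ = 41°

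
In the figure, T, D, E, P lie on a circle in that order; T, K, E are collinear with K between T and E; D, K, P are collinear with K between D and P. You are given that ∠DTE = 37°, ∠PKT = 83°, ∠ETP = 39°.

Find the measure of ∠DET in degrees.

∠DET = 58°

1. ∠DKE = 83°  [vertical angles at K]
2. ∠EDP = 39°  [same arc EP]
3. ∠DET = 58°  [△DKE]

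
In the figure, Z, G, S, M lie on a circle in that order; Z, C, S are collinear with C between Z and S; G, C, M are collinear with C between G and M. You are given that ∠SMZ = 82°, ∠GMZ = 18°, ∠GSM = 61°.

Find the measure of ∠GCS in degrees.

∠GCS = 107°

1. ∠SGZ = 98°  [cyclic ZGSM, opposite ∠G+∠M]
2. ∠GSZ = 18°  [same arc ZG]
3. ∠GZM = 119°  [cyclic ZGSM, opposite ∠Z+∠S]
4. ∠GZS = 64°  [△ZGS]
5. ∠MGZ = 43°  [△ZGM]
6. ∠GCZ = 73°  [△ZCG]
7. ∠GCS = 107°  [linear pair at C on ZS]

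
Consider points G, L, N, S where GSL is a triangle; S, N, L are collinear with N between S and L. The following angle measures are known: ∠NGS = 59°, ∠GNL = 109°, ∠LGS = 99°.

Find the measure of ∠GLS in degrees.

∠GLS = 31°

1. ∠GNS = 71°  [linear pair at N on SL]
2. ∠GSN = 50°  [△GSN]
3. ∠GSL = 50°  [N on ray SL]
4. ∠GLS = 31°  [△GSL]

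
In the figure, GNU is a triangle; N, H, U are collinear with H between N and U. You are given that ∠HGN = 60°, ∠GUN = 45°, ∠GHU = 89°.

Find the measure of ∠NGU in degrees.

1. ∠GHN = 91°  [linear pair at H on NU]
2. ∠GNH = 29°  [△GNH]
3. ∠GNU = 29°  [H on ray NU]
4. ∠NGU = 106°  [△GNU]

∠NGU = 106°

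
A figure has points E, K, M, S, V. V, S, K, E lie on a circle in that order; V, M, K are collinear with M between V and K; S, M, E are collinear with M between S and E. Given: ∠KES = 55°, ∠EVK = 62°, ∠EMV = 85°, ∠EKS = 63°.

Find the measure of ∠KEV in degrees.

∠KEV = 88°

1. ∠EMK = 95°  [linear pair at M on VK]
2. ∠EKV = 30°  [△KME]
3. ∠KEV = 88°  [△VKE]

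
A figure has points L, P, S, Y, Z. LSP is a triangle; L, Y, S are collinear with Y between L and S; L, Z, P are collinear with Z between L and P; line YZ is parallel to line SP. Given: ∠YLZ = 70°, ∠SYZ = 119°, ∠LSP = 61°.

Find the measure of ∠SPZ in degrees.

1. ∠PLS = 70°  [Y on LS, Z on LP]
2. ∠LPS = 49°  [△LSP]
3. ∠SPZ = 49°  [Z on ray PL]

∠SPZ = 49°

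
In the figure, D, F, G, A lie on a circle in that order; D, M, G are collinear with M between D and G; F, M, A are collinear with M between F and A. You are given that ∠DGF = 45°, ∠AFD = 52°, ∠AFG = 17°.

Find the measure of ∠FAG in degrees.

1. ∠DAF = 45°  [same arc DF]
2. ∠ADF = 83°  [△DFA]
3. ∠AGF = 97°  [cyclic DFGA, opposite ∠D+∠G]
4. ∠FAG = 66°  [△FGA]

∠FAG = 66°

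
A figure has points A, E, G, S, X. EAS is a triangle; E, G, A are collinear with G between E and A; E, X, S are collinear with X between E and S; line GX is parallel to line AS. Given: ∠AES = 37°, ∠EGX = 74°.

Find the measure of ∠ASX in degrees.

∠ASX = 69°

1. ∠GEX = 37°  [G on EA, X on ES]
2. ∠EXG = 69°  [△EGX]
3. ∠GXS = 111°  [linear pair at X on ES]
4. ∠ASX = 69°  [GX∥AS, co-interior at S–X]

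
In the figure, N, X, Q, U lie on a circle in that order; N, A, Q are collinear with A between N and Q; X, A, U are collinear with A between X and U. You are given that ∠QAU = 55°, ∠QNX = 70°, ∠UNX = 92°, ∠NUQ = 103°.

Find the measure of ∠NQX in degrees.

1. ∠NAX = 55°  [vertical angles at A]
2. ∠NXU = 55°  [△NAX]
3. ∠NUX = 33°  [△NXU]
4. ∠NQX = 33°  [same arc NX]

∠NQX = 33°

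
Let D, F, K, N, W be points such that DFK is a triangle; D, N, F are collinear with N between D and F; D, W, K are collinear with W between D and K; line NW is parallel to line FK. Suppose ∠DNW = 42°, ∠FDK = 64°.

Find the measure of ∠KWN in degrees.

1. ∠DFK = 42°  [NW∥FK, corresponding at N]
2. ∠DKF = 74°  [△DFK]
3. ∠DWN = 74°  [NW∥FK, corresponding at W]
4. ∠KWN = 106°  [linear pair at W on DK]

∠KWN = 106°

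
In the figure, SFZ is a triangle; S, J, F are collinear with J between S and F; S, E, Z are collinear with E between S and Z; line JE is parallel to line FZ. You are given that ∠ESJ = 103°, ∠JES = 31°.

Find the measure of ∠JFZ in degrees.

1. ∠EJS = 46°  [△SJE]
2. ∠EJF = 134°  [linear pair at J on SF]
3. ∠JFZ = 46°  [JE∥FZ, co-interior at F–J]

∠JFZ = 46°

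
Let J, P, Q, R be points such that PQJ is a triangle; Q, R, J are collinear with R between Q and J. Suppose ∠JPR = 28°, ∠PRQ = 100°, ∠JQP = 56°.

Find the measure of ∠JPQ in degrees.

∠JPQ = 52°

1. ∠JRP = 80°  [linear pair at R on QJ]
2. ∠PJR = 72°  [△PRJ]
3. ∠PJQ = 72°  [R on ray JQ]
4. ∠JPQ = 52°  [△PQJ]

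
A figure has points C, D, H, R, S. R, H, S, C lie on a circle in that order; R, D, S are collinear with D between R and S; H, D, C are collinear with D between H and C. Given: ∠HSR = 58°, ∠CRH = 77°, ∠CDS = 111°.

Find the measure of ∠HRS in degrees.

∠HRS = 24°

1. ∠HCR = 58°  [same arc RH]
2. ∠CHR = 45°  [△RHC]
3. ∠HDR = 111°  [vertical angles at D]
4. ∠HRS = 24°  [△RDH]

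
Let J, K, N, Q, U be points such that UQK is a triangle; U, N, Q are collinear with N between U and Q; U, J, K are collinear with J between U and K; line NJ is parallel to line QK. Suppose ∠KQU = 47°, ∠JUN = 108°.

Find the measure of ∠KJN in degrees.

1. ∠JNU = 47°  [NJ∥QK, corresponding at N]
2. ∠NJU = 25°  [△UNJ]
3. ∠KJN = 155°  [linear pair at J on UK]

∠KJN = 155°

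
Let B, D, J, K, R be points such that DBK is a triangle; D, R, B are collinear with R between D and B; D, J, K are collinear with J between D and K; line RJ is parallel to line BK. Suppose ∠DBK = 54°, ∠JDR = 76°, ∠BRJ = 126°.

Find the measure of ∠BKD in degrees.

1. ∠DRJ = 54°  [RJ∥BK, corresponding at R]
2. ∠DJR = 50°  [△DRJ]
3. ∠BKD = 50°  [RJ∥BK, corresponding at J]

∠BKD = 50°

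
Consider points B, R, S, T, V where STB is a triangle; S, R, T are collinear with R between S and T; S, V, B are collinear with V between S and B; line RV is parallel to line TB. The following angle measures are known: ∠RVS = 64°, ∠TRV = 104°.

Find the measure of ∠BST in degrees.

∠BST = 40°

1. ∠SRV = 76°  [linear pair at R on ST]
2. ∠RSV = 40°  [△SRV]
3. ∠BST = 40°  [R on ST, V on SB]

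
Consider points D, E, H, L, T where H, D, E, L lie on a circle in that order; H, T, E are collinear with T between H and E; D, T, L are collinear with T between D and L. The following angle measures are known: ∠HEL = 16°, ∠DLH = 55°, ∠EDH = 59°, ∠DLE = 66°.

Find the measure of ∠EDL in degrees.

1. ∠HDL = 16°  [same arc HL]
2. ∠DHL = 109°  [△HDL]
3. ∠DEL = 71°  [cyclic HDEL, opposite ∠H+∠E]
4. ∠EDL = 43°  [△DEL]

∠EDL = 43°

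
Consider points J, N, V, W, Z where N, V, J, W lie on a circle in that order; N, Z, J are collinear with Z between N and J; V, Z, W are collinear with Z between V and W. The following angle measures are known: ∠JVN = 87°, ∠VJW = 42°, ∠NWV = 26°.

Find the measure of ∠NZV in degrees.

∠NZV = 97°

1. ∠VNW = 138°  [cyclic NVJW, opposite ∠N+∠J]
2. ∠NJV = 26°  [same arc NV]
3. ∠NVW = 16°  [△NVW]
4. ∠JNV = 67°  [△NVJ]
5. ∠NZV = 97°  [△NZV]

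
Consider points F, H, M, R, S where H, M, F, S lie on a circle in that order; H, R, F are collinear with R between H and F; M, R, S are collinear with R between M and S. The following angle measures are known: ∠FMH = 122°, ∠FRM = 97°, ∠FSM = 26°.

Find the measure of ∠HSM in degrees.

∠HSM = 32°

1. ∠FHM = 26°  [same arc MF]
2. ∠HFM = 32°  [△HMF]
3. ∠HSM = 32°  [same arc HM]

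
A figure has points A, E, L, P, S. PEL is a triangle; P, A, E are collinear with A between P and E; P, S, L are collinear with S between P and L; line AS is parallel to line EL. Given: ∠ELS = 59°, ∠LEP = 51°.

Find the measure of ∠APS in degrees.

∠APS = 70°

1. ∠ELP = 59°  [S on ray LP]
2. ∠EPL = 70°  [△PEL]
3. ∠APS = 70°  [A on PE, S on PL]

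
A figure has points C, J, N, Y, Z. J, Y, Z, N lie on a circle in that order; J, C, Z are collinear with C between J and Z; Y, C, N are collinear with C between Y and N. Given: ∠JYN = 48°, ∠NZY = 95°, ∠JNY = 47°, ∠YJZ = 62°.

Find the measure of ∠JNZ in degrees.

1. ∠JZY = 47°  [same arc JY]
2. ∠JYZ = 71°  [△JYZ]
3. ∠JNZ = 109°  [cyclic JYZN, opposite ∠Y+∠N]

∠JNZ = 109°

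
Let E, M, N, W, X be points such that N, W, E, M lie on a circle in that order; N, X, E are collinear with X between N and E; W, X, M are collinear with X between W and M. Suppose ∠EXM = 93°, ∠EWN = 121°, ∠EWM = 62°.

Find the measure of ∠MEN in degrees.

∠MEN = 59°

1. ∠EMN = 59°  [cyclic NWEM, opposite ∠W+∠M]
2. ∠ENM = 62°  [same arc EM]
3. ∠MEN = 59°  [△NEM]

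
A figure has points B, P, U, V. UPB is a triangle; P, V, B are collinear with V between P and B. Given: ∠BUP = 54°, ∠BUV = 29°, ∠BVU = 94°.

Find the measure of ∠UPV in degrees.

∠UPV = 69°

1. ∠UBV = 57°  [△UVB]
2. ∠PBU = 57°  [V on ray BP]
3. ∠BPU = 69°  [△UPB]
4. ∠UPV = 69°  [V on ray PB]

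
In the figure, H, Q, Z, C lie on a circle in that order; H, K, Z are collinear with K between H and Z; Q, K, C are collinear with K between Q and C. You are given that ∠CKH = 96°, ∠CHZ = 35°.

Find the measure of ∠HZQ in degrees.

1. ∠QKZ = 96°  [vertical angles at K]
2. ∠CQZ = 35°  [same arc ZC]
3. ∠HZQ = 49°  [△QKZ]

∠HZQ = 49°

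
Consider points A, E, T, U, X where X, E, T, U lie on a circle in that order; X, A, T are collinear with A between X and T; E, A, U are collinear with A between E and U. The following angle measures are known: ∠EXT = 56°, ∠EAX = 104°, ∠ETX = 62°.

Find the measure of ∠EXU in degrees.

∠EXU = 98°

1. ∠UEX = 20°  [△XAE]
2. ∠EUX = 62°  [same arc XE]
3. ∠EXU = 98°  [△XEU]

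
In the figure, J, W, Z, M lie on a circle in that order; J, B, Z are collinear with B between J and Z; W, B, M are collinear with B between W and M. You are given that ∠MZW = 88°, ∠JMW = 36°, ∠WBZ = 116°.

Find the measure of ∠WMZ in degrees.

1. ∠JZW = 36°  [same arc JW]
2. ∠MWZ = 28°  [△WBZ]
3. ∠WMZ = 64°  [△WZM]

∠WMZ = 64°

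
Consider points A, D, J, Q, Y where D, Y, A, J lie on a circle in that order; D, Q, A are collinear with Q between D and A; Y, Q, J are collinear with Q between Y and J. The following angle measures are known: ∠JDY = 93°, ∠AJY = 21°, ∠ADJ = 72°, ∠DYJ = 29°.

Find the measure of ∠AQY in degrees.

∠AQY = 50°

1. ∠JAY = 87°  [cyclic DYAJ, opposite ∠D+∠A]
2. ∠DJY = 58°  [△DYJ]
3. ∠AYJ = 72°  [△YAJ]
4. ∠DAY = 58°  [same arc DY]
5. ∠AQY = 50°  [△YQA]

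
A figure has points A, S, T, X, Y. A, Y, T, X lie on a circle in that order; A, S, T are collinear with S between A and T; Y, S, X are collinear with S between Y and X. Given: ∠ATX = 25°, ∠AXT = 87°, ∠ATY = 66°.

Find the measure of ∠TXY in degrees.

1. ∠AYT = 93°  [cyclic AYTX, opposite ∠Y+∠X]
2. ∠TAY = 21°  [△AYT]
3. ∠TXY = 21°  [same arc YT]

∠TXY = 21°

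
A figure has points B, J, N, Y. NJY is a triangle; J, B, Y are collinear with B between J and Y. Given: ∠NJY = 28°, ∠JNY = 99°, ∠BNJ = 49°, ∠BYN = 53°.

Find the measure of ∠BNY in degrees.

1. ∠BJN = 28°  [B on ray JY]
2. ∠JBN = 103°  [△NJB]
3. ∠NBY = 77°  [linear pair at B on JY]
4. ∠BNY = 50°  [△NBY]

∠BNY = 50°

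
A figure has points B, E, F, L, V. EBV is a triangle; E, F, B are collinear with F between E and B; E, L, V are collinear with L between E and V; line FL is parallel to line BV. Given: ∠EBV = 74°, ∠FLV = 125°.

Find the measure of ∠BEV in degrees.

1. ∠EFL = 74°  [FL∥BV, corresponding at F]
2. ∠ELF = 55°  [linear pair at L on EV]
3. ∠FEL = 51°  [△EFL]
4. ∠BEV = 51°  [F on EB, L on EV]

∠BEV = 51°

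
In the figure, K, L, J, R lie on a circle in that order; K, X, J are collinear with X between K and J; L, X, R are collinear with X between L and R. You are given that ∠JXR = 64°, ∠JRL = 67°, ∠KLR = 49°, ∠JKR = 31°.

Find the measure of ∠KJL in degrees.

1. ∠KXL = 64°  [vertical angles at X]
2. ∠JLR = 31°  [same arc JR]
3. ∠JXL = 116°  [linear pair at X on KJ]
4. ∠KJL = 33°  [△LXJ]

∠KJL = 33°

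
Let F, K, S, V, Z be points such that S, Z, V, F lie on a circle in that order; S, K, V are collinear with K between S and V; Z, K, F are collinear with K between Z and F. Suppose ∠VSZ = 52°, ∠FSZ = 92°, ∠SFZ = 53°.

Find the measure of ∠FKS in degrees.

∠FKS = 87°

1. ∠VFZ = 52°  [same arc ZV]
2. ∠FVZ = 88°  [cyclic SZVF, opposite ∠S+∠V]
3. ∠SVZ = 53°  [same arc SZ]
4. ∠FZV = 40°  [△ZVF]
5. ∠VKZ = 87°  [△ZKV]
6. ∠FKS = 87°  [vertical angles at K]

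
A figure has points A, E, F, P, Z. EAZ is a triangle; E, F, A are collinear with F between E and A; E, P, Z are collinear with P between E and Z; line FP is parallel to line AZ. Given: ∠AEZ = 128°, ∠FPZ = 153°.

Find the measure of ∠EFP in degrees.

∠EFP = 25°

1. ∠FEP = 128°  [F on EA, P on EZ]
2. ∠EPF = 27°  [linear pair at P on EZ]
3. ∠EFP = 25°  [△EFP]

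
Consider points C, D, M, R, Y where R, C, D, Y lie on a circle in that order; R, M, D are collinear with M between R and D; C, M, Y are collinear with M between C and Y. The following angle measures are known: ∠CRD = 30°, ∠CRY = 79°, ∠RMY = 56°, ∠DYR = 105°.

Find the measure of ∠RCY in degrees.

∠RCY = 26°

1. ∠CYD = 30°  [same arc CD]
2. ∠DMY = 124°  [linear pair at M on RD]
3. ∠RDY = 26°  [△DMY]
4. ∠RCY = 26°  [same arc RY]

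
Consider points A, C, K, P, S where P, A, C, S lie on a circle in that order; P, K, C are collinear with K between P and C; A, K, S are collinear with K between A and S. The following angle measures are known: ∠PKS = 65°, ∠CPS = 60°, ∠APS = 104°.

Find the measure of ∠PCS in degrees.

∠PCS = 21°

1. ∠ASP = 55°  [△PKS]
2. ∠PAS = 21°  [△PAS]
3. ∠PCS = 21°  [same arc PS]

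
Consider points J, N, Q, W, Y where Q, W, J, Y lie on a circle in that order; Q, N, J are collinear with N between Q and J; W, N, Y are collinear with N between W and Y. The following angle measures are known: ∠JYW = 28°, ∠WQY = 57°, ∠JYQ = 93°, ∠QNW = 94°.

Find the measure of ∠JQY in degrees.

∠JQY = 29°

1. ∠WJY = 123°  [cyclic QWJY, opposite ∠Q+∠J]
2. ∠JWY = 29°  [△WJY]
3. ∠JQY = 29°  [same arc JY]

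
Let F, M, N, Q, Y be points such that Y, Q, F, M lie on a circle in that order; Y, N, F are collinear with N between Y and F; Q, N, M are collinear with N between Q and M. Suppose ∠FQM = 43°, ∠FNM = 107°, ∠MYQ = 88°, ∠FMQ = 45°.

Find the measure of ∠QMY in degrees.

1. ∠FYM = 43°  [same arc FM]
2. ∠MNY = 73°  [linear pair at N on YF]
3. ∠QMY = 64°  [△YNM]

∠QMY = 64°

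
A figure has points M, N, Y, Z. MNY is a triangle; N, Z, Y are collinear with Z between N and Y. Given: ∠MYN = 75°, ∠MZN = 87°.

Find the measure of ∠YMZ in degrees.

∠YMZ = 12°

1. ∠MYZ = 75°  [Z on ray YN]
2. ∠MZY = 93°  [linear pair at Z on NY]
3. ∠YMZ = 12°  [△MZY]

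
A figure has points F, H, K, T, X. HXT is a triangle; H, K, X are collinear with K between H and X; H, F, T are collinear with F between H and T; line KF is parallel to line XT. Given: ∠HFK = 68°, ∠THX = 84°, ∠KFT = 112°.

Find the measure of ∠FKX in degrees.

1. ∠HTX = 68°  [KF∥XT, corresponding at F]
2. ∠HXT = 28°  [△HXT]
3. ∠FKH = 28°  [KF∥XT, corresponding at K]
4. ∠FKX = 152°  [linear pair at K on HX]

∠FKX = 152°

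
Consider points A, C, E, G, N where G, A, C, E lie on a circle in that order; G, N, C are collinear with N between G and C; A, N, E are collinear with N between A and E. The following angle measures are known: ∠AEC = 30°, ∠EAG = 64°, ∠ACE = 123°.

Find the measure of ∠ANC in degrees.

∠ANC = 94°

1. ∠AGC = 30°  [same arc AC]
2. ∠ANG = 86°  [△GNA]
3. ∠ANC = 94°  [linear pair at N on GC]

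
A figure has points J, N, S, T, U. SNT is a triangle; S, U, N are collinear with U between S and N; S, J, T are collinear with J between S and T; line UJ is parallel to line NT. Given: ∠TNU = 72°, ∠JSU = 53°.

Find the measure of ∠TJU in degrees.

1. ∠SNT = 72°  [U on ray NS]
2. ∠NST = 53°  [U on SN, J on ST]
3. ∠NTS = 55°  [△SNT]
4. ∠SJU = 55°  [UJ∥NT, corresponding at J]
5. ∠TJU = 125°  [linear pair at J on ST]

∠TJU = 125°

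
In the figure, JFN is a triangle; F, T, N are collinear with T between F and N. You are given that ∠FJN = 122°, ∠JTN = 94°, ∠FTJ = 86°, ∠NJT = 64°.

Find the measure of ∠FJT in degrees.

∠FJT = 58°

1. ∠JNT = 22°  [△JTN]
2. ∠FNJ = 22°  [T on ray NF]
3. ∠JFN = 36°  [△JFN]
4. ∠JFT = 36°  [T on ray FN]
5. ∠FJT = 58°  [△JFT]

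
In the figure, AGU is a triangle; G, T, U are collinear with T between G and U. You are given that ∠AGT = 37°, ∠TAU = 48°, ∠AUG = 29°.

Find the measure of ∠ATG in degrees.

1. ∠AUT = 29°  [T on ray UG]
2. ∠ATU = 103°  [△ATU]
3. ∠ATG = 77°  [linear pair at T on GU]

∠ATG = 77°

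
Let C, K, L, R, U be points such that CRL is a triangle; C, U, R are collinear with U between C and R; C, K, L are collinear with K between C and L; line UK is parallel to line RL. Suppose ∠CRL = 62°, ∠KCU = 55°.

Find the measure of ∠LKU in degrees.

∠LKU = 117°

1. ∠CUK = 62°  [UK∥RL, corresponding at U]
2. ∠CKU = 63°  [△CUK]
3. ∠LKU = 117°  [linear pair at K on CL]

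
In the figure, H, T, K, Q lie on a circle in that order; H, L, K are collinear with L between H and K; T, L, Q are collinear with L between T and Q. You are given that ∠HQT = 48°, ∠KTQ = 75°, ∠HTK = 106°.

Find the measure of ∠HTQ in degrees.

∠HTQ = 31°

1. ∠HKT = 48°  [same arc HT]
2. ∠KLT = 57°  [△TLK]
3. ∠KHT = 26°  [△HTK]
4. ∠HLT = 123°  [linear pair at L on HK]
5. ∠HTQ = 31°  [△HLT]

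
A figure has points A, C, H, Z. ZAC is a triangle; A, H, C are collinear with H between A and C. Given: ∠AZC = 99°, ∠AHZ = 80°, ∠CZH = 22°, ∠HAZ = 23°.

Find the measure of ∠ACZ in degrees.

1. ∠CHZ = 100°  [linear pair at H on AC]
2. ∠HCZ = 58°  [△ZHC]
3. ∠ACZ = 58°  [H on ray CA]

∠ACZ = 58°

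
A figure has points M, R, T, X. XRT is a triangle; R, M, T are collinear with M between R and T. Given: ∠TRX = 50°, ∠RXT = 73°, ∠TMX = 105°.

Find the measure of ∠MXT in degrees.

1. ∠RTX = 57°  [△XRT]
2. ∠MTX = 57°  [M on ray TR]
3. ∠MXT = 18°  [△XMT]

∠MXT = 18°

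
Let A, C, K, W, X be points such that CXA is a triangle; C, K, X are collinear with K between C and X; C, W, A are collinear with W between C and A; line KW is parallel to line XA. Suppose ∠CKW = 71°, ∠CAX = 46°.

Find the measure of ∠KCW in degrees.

∠KCW = 63°

1. ∠AXC = 71°  [KW∥XA, corresponding at K]
2. ∠ACX = 63°  [△CXA]
3. ∠KCW = 63°  [K on CX, W on CA]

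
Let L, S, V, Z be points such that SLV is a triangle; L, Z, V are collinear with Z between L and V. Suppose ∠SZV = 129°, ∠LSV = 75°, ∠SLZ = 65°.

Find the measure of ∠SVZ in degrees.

1. ∠SLV = 65°  [Z on ray LV]
2. ∠LVS = 40°  [△SLV]
3. ∠SVZ = 40°  [Z on ray VL]

∠SVZ = 40°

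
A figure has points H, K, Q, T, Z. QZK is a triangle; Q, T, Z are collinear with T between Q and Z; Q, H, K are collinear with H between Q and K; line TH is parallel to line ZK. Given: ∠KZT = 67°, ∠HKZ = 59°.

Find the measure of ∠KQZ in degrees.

1. ∠KZQ = 67°  [T on ray ZQ]
2. ∠QKZ = 59°  [H on ray KQ]
3. ∠KQZ = 54°  [△QZK]

∠KQZ = 54°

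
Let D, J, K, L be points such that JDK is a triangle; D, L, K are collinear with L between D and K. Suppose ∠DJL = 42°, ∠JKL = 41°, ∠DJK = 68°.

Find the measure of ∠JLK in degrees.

∠JLK = 113°

1. ∠DKJ = 41°  [L on ray KD]
2. ∠JDK = 71°  [△JDK]
3. ∠JDL = 71°  [L on ray DK]
4. ∠DLJ = 67°  [△JDL]
5. ∠JLK = 113°  [linear pair at L on DK]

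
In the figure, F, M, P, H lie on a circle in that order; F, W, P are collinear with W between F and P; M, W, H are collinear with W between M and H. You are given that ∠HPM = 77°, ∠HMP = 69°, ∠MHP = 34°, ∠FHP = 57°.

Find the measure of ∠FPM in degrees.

∠FPM = 23°

1. ∠MFP = 34°  [same arc MP]
2. ∠FMP = 123°  [cyclic FMPH, opposite ∠M+∠H]
3. ∠FPM = 23°  [△FMP]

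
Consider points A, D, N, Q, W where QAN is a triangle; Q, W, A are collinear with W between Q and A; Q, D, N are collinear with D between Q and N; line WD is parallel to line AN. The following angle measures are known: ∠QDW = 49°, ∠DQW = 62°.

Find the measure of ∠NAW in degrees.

1. ∠DWQ = 69°  [△QWD]
2. ∠AWD = 111°  [linear pair at W on QA]
3. ∠NAW = 69°  [WD∥AN, co-interior at A–W]

∠NAW = 69°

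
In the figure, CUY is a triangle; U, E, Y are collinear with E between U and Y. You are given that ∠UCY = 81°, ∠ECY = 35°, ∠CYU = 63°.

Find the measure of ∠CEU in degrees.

∠CEU = 98°

1. ∠CYE = 63°  [E on ray YU]
2. ∠CEY = 82°  [△CEY]
3. ∠CEU = 98°  [linear pair at E on UY]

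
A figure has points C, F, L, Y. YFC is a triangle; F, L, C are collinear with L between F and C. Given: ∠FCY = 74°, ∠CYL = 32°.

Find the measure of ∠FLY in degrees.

1. ∠LCY = 74°  [L on ray CF]
2. ∠CLY = 74°  [△YLC]
3. ∠FLY = 106°  [linear pair at L on FC]

∠FLY = 106°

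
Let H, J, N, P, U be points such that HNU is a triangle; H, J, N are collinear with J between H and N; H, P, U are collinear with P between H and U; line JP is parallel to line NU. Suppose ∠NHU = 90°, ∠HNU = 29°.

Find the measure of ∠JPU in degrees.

1. ∠HUN = 61°  [△HNU]
2. ∠HPJ = 61°  [JP∥NU, corresponding at P]
3. ∠JPU = 119°  [linear pair at P on HU]

∠JPU = 119°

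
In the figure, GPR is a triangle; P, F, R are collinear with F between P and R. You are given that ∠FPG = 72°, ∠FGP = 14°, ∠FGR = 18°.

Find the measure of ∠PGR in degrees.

1. ∠GFP = 94°  [△GPF]
2. ∠GPR = 72°  [F on ray PR]
3. ∠GFR = 86°  [linear pair at F on PR]
4. ∠FRG = 76°  [△GFR]
5. ∠GRP = 76°  [F on ray RP]
6. ∠PGR = 32°  [△GPR]

∠PGR = 32°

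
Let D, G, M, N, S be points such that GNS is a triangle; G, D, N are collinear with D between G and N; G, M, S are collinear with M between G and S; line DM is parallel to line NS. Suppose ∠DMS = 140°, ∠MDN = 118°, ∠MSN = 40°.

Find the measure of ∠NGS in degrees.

1. ∠GDM = 62°  [linear pair at D on GN]
2. ∠GSN = 40°  [M on ray SG]
3. ∠GNS = 62°  [DM∥NS, corresponding at D]
4. ∠NGS = 78°  [△GNS]

∠NGS = 78°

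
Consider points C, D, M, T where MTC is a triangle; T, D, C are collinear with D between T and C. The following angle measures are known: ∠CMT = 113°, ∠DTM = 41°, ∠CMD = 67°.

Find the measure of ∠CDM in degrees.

∠CDM = 87°

1. ∠CTM = 41°  [D on ray TC]
2. ∠MCT = 26°  [△MTC]
3. ∠DCM = 26°  [D on ray CT]
4. ∠CDM = 87°  [△MDC]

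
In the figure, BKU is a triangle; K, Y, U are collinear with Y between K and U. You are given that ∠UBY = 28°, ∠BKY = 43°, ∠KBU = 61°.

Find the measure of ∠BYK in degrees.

1. ∠BKU = 43°  [Y on ray KU]
2. ∠BUK = 76°  [△BKU]
3. ∠BUY = 76°  [Y on ray UK]
4. ∠BYU = 76°  [△BYU]
5. ∠BYK = 104°  [linear pair at Y on KU]

∠BYK = 104°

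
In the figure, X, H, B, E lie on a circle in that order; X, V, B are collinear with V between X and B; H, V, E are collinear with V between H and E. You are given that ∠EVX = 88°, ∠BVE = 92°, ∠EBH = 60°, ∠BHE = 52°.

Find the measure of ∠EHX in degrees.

1. ∠HVX = 92°  [vertical angles at V]
2. ∠BEH = 68°  [△HBE]
3. ∠BXH = 68°  [same arc HB]
4. ∠EHX = 20°  [△XVH]

∠EHX = 20°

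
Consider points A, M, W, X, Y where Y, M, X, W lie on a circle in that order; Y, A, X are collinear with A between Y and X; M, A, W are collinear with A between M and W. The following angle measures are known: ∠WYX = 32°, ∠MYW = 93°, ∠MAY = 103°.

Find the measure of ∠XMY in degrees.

1. ∠WMX = 32°  [same arc XW]
2. ∠MXW = 87°  [cyclic YMXW, opposite ∠Y+∠X]
3. ∠MAX = 77°  [linear pair at A on YX]
4. ∠MWX = 61°  [△MXW]
5. ∠MXY = 71°  [△MAX]
6. ∠MYX = 61°  [same arc MX]
7. ∠XMY = 48°  [△YMX]

∠XMY = 48°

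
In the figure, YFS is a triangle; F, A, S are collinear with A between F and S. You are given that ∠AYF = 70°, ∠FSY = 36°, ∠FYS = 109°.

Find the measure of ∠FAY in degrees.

1. ∠SFY = 35°  [△YFS]
2. ∠AFY = 35°  [A on ray FS]
3. ∠FAY = 75°  [△YFA]

∠FAY = 75°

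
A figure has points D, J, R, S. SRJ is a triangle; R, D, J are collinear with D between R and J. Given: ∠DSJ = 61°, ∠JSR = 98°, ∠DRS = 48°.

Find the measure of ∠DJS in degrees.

∠DJS = 34°

1. ∠JRS = 48°  [D on ray RJ]
2. ∠RJS = 34°  [△SRJ]
3. ∠DJS = 34°  [D on ray JR]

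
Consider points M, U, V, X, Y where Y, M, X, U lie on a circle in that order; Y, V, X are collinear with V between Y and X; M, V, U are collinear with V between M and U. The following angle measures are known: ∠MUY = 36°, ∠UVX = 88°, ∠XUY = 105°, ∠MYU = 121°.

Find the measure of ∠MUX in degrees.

∠MUX = 69°

1. ∠MXY = 36°  [same arc YM]
2. ∠XMY = 75°  [cyclic YMXU, opposite ∠M+∠U]
3. ∠MYX = 69°  [△YMX]
4. ∠MUX = 69°  [same arc MX]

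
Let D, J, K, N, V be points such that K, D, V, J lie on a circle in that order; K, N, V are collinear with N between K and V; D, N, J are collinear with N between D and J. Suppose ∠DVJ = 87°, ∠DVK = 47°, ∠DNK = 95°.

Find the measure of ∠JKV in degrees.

1. ∠DJK = 47°  [same arc KD]
2. ∠JNV = 95°  [vertical angles at N]
3. ∠JNK = 85°  [linear pair at N on KV]
4. ∠JKV = 48°  [△KNJ]

∠JKV = 48°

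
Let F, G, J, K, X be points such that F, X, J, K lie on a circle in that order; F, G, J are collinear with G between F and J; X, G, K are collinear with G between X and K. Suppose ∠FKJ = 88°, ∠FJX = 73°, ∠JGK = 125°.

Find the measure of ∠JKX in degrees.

1. ∠FXJ = 92°  [cyclic FXJK, opposite ∠X+∠K]
2. ∠JFX = 15°  [△FXJ]
3. ∠JKX = 15°  [same arc XJ]

∠JKX = 15°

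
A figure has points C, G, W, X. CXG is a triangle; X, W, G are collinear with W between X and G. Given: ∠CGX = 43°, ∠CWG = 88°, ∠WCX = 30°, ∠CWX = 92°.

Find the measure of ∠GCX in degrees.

∠GCX = 79°

1. ∠CXW = 58°  [△CXW]
2. ∠CXG = 58°  [W on ray XG]
3. ∠GCX = 79°  [△CXG]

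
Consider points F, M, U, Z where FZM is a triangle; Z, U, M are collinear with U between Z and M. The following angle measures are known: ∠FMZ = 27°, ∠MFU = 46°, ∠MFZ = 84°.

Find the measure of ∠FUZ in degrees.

∠FUZ = 73°

1. ∠FMU = 27°  [U on ray MZ]
2. ∠FUM = 107°  [△FUM]
3. ∠FUZ = 73°  [linear pair at U on ZM]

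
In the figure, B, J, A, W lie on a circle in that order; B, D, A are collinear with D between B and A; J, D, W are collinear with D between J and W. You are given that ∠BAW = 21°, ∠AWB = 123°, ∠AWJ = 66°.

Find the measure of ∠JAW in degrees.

1. ∠ABW = 36°  [△BAW]
2. ∠AJW = 36°  [same arc AW]
3. ∠JAW = 78°  [△JAW]

∠JAW = 78°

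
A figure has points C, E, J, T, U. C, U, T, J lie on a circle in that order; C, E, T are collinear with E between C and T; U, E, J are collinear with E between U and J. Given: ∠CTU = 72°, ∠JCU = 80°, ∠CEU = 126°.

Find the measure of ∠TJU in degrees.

∠TJU = 26°

1. ∠CJU = 72°  [same arc CU]
2. ∠CUJ = 28°  [△CUJ]
3. ∠JET = 126°  [vertical angles at E]
4. ∠CTJ = 28°  [same arc CJ]
5. ∠TJU = 26°  [△TEJ]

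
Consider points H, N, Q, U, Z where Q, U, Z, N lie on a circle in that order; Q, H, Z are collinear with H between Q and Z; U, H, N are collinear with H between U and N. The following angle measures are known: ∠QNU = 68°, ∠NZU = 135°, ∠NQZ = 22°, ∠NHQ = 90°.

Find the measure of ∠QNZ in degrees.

1. ∠NUZ = 22°  [same arc ZN]
2. ∠NHZ = 90°  [linear pair at H on QZ]
3. ∠UNZ = 23°  [△UZN]
4. ∠NZQ = 67°  [△ZHN]
5. ∠QNZ = 91°  [△QZN]

∠QNZ = 91°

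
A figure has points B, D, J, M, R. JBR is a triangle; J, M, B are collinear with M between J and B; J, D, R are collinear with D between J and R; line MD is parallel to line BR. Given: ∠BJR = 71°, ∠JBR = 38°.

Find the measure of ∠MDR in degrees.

∠MDR = 109°

1. ∠BRJ = 71°  [△JBR]
2. ∠JDM = 71°  [MD∥BR, corresponding at D]
3. ∠MDR = 109°  [linear pair at D on JR]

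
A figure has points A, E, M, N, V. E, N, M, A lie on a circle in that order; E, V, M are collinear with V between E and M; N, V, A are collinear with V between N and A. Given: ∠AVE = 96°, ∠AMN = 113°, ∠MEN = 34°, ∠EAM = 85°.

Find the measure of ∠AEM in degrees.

∠AEM = 33°

1. ∠AVM = 84°  [linear pair at V on EM]
2. ∠MAN = 34°  [same arc NM]
3. ∠AME = 62°  [△MVA]
4. ∠AEM = 33°  [△EMA]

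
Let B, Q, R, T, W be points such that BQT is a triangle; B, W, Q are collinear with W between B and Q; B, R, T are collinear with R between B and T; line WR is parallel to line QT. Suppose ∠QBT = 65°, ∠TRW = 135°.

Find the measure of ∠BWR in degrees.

1. ∠RBW = 65°  [W on BQ, R on BT]
2. ∠BRW = 45°  [linear pair at R on BT]
3. ∠BWR = 70°  [△BWR]

∠BWR = 70°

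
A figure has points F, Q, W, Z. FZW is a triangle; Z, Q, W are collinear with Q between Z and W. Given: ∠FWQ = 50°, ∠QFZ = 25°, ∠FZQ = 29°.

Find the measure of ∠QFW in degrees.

1. ∠FQZ = 126°  [△FZQ]
2. ∠FQW = 54°  [linear pair at Q on ZW]
3. ∠QFW = 76°  [△FQW]

∠QFW = 76°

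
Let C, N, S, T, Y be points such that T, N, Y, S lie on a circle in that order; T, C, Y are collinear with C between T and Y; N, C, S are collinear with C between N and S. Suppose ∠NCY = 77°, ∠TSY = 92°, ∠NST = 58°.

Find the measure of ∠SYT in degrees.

∠SYT = 43°

1. ∠SCT = 77°  [vertical angles at C]
2. ∠STY = 45°  [△TCS]
3. ∠SYT = 43°  [△TYS]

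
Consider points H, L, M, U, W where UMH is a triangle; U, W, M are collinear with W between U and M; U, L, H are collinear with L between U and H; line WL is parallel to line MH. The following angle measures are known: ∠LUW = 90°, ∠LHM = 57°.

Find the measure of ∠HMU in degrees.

1. ∠HUM = 90°  [W on UM, L on UH]
2. ∠MHU = 57°  [L on ray HU]
3. ∠HMU = 33°  [△UMH]

∠HMU = 33°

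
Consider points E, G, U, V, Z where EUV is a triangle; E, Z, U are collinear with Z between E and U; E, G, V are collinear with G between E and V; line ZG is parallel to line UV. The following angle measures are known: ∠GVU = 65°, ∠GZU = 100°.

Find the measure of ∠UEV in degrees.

∠UEV = 35°

1. ∠EVU = 65°  [G on ray VE]
2. ∠EZG = 80°  [linear pair at Z on EU]
3. ∠EGZ = 65°  [ZG∥UV, corresponding at G]
4. ∠GEZ = 35°  [△EZG]
5. ∠UEV = 35°  [Z on EU, G on EV]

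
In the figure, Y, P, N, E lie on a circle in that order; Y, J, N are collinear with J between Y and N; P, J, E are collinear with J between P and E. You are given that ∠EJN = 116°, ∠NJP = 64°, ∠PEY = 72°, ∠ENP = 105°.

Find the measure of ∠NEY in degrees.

∠NEY = 103°

1. ∠EJY = 64°  [linear pair at J on YN]
2. ∠EYN = 44°  [△YJE]
3. ∠EYP = 75°  [cyclic YPNE, opposite ∠Y+∠N]
4. ∠EPY = 33°  [△YPE]
5. ∠ENY = 33°  [same arc YE]
6. ∠NEY = 103°  [△YNE]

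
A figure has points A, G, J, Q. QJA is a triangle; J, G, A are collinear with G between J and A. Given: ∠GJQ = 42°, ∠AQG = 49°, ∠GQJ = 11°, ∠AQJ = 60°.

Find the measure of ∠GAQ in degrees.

1. ∠AJQ = 42°  [G on ray JA]
2. ∠JAQ = 78°  [△QJA]
3. ∠GAQ = 78°  [G on ray AJ]

∠GAQ = 78°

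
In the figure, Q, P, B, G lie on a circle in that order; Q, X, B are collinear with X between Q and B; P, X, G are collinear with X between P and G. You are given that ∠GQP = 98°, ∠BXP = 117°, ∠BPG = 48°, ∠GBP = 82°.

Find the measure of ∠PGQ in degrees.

∠PGQ = 15°

1. ∠GXQ = 117°  [vertical angles at X]
2. ∠BQG = 48°  [same arc BG]
3. ∠PGQ = 15°  [△QXG]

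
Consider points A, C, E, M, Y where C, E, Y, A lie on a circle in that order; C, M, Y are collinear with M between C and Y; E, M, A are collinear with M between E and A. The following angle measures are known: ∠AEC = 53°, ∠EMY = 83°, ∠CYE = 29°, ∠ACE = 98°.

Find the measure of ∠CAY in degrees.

∠CAY = 59°

1. ∠AYC = 53°  [same arc CA]
2. ∠CAE = 29°  [△CEA]
3. ∠AMC = 83°  [vertical angles at M]
4. ∠ACY = 68°  [△CMA]
5. ∠CAY = 59°  [△CYA]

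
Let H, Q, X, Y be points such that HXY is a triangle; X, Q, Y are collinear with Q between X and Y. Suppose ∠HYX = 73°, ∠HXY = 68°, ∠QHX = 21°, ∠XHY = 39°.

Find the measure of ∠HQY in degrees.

∠HQY = 89°

1. ∠HXQ = 68°  [Q on ray XY]
2. ∠HQX = 91°  [△HXQ]
3. ∠HQY = 89°  [linear pair at Q on XY]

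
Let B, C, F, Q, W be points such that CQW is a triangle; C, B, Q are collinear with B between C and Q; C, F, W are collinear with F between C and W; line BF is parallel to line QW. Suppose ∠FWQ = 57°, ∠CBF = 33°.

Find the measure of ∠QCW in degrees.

1. ∠CWQ = 57°  [F on ray WC]
2. ∠CQW = 33°  [BF∥QW, corresponding at B]
3. ∠QCW = 90°  [△CQW]

∠QCW = 90°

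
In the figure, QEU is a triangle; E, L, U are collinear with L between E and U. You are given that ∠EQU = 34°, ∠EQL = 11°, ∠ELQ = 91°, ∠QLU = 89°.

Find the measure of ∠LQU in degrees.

1. ∠LEQ = 78°  [△QEL]
2. ∠QEU = 78°  [L on ray EU]
3. ∠EUQ = 68°  [△QEU]
4. ∠LUQ = 68°  [L on ray UE]
5. ∠LQU = 23°  [△QLU]

∠LQU = 23°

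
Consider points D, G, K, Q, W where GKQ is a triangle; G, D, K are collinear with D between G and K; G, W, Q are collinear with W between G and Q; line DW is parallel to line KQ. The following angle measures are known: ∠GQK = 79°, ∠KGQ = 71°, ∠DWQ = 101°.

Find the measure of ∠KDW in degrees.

1. ∠GKQ = 30°  [△GKQ]
2. ∠GDW = 30°  [DW∥KQ, corresponding at D]
3. ∠KDW = 150°  [linear pair at D on GK]

∠KDW = 150°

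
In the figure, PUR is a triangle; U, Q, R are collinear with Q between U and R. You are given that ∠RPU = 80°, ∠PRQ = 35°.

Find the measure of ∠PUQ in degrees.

∠PUQ = 65°

1. ∠PRU = 35°  [Q on ray RU]
2. ∠PUR = 65°  [△PUR]
3. ∠PUQ = 65°  [Q on ray UR]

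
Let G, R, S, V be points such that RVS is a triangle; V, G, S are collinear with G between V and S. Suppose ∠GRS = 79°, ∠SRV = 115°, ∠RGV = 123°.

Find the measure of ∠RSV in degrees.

1. ∠RGS = 57°  [linear pair at G on VS]
2. ∠GSR = 44°  [△RGS]
3. ∠RSV = 44°  [G on ray SV]

∠RSV = 44°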